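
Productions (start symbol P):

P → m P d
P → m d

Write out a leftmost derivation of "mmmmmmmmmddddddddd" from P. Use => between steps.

P=>mPd=>mmPdd=>mmmPddd=>mmmmPdddd=>mmmmmPddddd=>mmmmmmPdddddd=>mmmmmmmPddddddd=>mmmmmmmmPdddddddd=>mmmmmmmmmddddddddd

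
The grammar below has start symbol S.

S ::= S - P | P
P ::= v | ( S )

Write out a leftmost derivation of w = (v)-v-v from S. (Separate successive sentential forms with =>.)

S=>S-P=>S-P-P=>P-P-P=>(S)-P-P=>(P)-P-P=>(v)-P-P=>(v)-v-P=>(v)-v-v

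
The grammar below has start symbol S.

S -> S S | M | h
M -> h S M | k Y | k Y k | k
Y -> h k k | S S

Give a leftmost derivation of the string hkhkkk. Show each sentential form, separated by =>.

S => SS   [S -> S S]
SS => hS   [S -> h]
hS => hM   [S -> M]
hM => hkYk   [M -> k Y k]
hkYk => hkhkkk   [Y -> h k k]

S=>SS=>hS=>hM=>hkYk=>hkhkkk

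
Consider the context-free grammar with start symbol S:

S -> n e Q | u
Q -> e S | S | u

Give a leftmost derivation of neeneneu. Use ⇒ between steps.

S ⇒ neQ ⇒ neeS ⇒ neeneQ ⇒ neeneS ⇒ neeneneQ ⇒ neeneneu

S ⇒ neQ   [S -> n e Q]
neQ ⇒ neeS   [Q -> e S]
neeS ⇒ neeneQ   [S -> n e Q]
neeneQ ⇒ neeneS   [Q -> S]
neeneS ⇒ neeneneQ   [S -> n e Q]
neeneneQ ⇒ neeneneu   [Q -> u]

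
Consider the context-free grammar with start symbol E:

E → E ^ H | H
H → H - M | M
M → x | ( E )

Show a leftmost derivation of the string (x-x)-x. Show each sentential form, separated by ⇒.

E ⇒ H ⇒ H-M ⇒ M-M ⇒ (E)-M ⇒ (H)-M ⇒ (H-M)-M ⇒ (M-M)-M ⇒ (x-M)-M ⇒ (x-x)-M ⇒ (x-x)-x

E ⇒ H   [E → H]
H ⇒ H-M   [H → H - M]
H-M ⇒ M-M   [H → M]
M-M ⇒ (E)-M   [M → ( E )]
(E)-M ⇒ (H)-M   [E → H]
(H)-M ⇒ (H-M)-M   [H → H - M]
(H-M)-M ⇒ (M-M)-M   [H → M]
(M-M)-M ⇒ (x-M)-M   [M → x]
(x-M)-M ⇒ (x-x)-M   [M → x]
(x-x)-M ⇒ (x-x)-x   [M → x]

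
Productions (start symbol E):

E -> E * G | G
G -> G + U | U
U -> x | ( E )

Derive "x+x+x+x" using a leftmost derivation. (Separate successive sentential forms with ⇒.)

E ⇒ G   [E -> G]
G ⇒ G+U   [G -> G + U]
G+U ⇒ G+U+U   [G -> G + U]
G+U+U ⇒ G+U+U+U   [G -> G + U]
G+U+U+U ⇒ U+U+U+U   [G -> U]
U+U+U+U ⇒ x+U+U+U   [U -> x]
x+U+U+U ⇒ x+x+U+U   [U -> x]
x+x+U+U ⇒ x+x+x+U   [U -> x]
x+x+x+U ⇒ x+x+x+x   [U -> x]

E ⇒ G ⇒ G+U ⇒ G+U+U ⇒ G+U+U+U ⇒ U+U+U+U ⇒ x+U+U+U ⇒ x+x+U+U ⇒ x+x+x+U ⇒ x+x+x+x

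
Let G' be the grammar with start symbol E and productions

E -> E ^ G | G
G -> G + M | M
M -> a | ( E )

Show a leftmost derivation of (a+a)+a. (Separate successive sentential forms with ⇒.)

E ⇒ G ⇒ G+M ⇒ M+M ⇒ (E)+M ⇒ (G)+M ⇒ (G+M)+M ⇒ (M+M)+M ⇒ (a+M)+M ⇒ (a+a)+M ⇒ (a+a)+a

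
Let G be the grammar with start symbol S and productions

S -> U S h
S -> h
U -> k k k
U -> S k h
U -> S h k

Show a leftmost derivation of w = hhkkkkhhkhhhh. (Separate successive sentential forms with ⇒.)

S ⇒ USh ⇒ ShkSh ⇒ hhkSh ⇒ hhkUShh ⇒ hhkSkhShh ⇒ hhkUShkhShh ⇒ hhkkkkShkhShh ⇒ hhkkkkhhkhShh ⇒ hhkkkkhhkhhhh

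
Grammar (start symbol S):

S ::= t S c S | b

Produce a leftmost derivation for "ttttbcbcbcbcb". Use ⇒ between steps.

S ⇒ tScS ⇒ ttScScS ⇒ tttScScScS ⇒ ttttScScScScS ⇒ ttttbcScScScS ⇒ ttttbcbcScScS ⇒ ttttbcbcbcScS ⇒ ttttbcbcbcbcS ⇒ ttttbcbcbcbcb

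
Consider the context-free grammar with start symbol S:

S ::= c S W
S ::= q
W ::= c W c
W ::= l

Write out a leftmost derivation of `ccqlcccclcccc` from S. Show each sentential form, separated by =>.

S => cSW => ccSWW => ccqWW => ccqlW => ccqlcWc => ccqlccWcc => ccqlcccWccc => ccqlccccWcccc => ccqlcccclcccc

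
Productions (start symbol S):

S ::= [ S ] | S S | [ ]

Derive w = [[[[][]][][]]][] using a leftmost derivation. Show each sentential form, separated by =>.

S => SS   [S ::= S S]
SS => [S]S   [S ::= [ S ]]
[S]S => [[S]]S   [S ::= [ S ]]
[[S]]S => [[SS]]S   [S ::= S S]
[[SS]]S => [[SSS]]S   [S ::= S S]
[[SSS]]S => [[[S]SS]]S   [S ::= [ S ]]
[[[S]SS]]S => [[[SS]SS]]S   [S ::= S S]
[[[SS]SS]]S => [[[[]S]SS]]S   [S ::= [ ]]
[[[[]S]SS]]S => [[[[][]]SS]]S   [S ::= [ ]]
[[[[][]]SS]]S => [[[[][]][]S]]S   [S ::= [ ]]
[[[[][]][]S]]S => [[[[][]][][]]]S   [S ::= [ ]]
[[[[][]][][]]]S => [[[[][]][][]]][]   [S ::= [ ]]

S=>SS=>[S]S=>[[S]]S=>[[SS]]S=>[[SSS]]S=>[[[S]SS]]S=>[[[SS]SS]]S=>[[[[]S]SS]]S=>[[[[][]]SS]]S=>[[[[][]][]S]]S=>[[[[][]][][]]]S=>[[[[][]][][]]][]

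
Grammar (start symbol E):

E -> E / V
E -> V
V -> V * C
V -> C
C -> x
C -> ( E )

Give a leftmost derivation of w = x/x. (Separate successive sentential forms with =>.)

E => E/V => V/V => C/V => x/V => x/C => x/x

E => E/V   [E -> E / V]
E/V => V/V   [E -> V]
V/V => C/V   [V -> C]
C/V => x/V   [C -> x]
x/V => x/C   [V -> C]
x/C => x/x   [C -> x]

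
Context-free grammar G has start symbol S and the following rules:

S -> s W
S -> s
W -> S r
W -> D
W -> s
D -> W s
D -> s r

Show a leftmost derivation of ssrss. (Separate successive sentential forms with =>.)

S=>sW=>sD=>sWs=>sDs=>sWss=>sSrss=>ssrss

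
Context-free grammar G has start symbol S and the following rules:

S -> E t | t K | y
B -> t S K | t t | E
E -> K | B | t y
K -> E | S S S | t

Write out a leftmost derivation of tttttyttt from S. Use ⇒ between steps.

S⇒Et⇒Bt⇒tSKt⇒ttKKt⇒tttKt⇒tttSSSt⇒tttEtSSt⇒tttKtSSt⇒tttttSSt⇒tttttySt⇒tttttytKt⇒tttttyttt

S ⇒ Et   [S -> E t]
Et ⇒ Bt   [E -> B]
Bt ⇒ tSKt   [B -> t S K]
tSKt ⇒ ttKKt   [S -> t K]
ttKKt ⇒ tttKt   [K -> t]
tttKt ⇒ tttSSSt   [K -> S S S]
tttSSSt ⇒ tttEtSSt   [S -> E t]
tttEtSSt ⇒ tttKtSSt   [E -> K]
tttKtSSt ⇒ tttttSSt   [K -> t]
tttttSSt ⇒ tttttySt   [S -> y]
tttttySt ⇒ tttttytKt   [S -> t K]
tttttytKt ⇒ tttttyttt   [K -> t]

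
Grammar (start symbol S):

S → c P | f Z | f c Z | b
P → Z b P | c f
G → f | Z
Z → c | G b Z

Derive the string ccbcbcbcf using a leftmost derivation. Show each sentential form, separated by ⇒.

S ⇒ cP ⇒ cZbP ⇒ ccbP ⇒ ccbZbP ⇒ ccbcbP ⇒ ccbcbZbP ⇒ ccbcbcbP ⇒ ccbcbcbcf

S ⇒ cP   [S → c P]
cP ⇒ cZbP   [P → Z b P]
cZbP ⇒ ccbP   [Z → c]
ccbP ⇒ ccbZbP   [P → Z b P]
ccbZbP ⇒ ccbcbP   [Z → c]
ccbcbP ⇒ ccbcbZbP   [P → Z b P]
ccbcbZbP ⇒ ccbcbcbP   [Z → c]
ccbcbcbP ⇒ ccbcbcbcf   [P → c f]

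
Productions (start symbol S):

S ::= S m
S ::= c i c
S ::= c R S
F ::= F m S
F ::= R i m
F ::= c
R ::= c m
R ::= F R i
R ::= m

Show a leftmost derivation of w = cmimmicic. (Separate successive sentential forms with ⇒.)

S ⇒ cRS ⇒ cFRiS ⇒ cRimRiS ⇒ cmimRiS ⇒ cmimmiS ⇒ cmimmicic

S ⇒ cRS   [S ::= c R S]
cRS ⇒ cFRiS   [R ::= F R i]
cFRiS ⇒ cRimRiS   [F ::= R i m]
cRimRiS ⇒ cmimRiS   [R ::= m]
cmimRiS ⇒ cmimmiS   [R ::= m]
cmimmiS ⇒ cmimmicic   [S ::= c i c]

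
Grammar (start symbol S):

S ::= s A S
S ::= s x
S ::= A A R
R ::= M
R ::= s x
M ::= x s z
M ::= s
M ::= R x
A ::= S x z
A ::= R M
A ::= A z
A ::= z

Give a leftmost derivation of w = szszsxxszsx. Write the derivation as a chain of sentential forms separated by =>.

S => sAS   [S ::= s A S]
sAS => szS   [A ::= z]
szS => szsAS   [S ::= s A S]
szsAS => szszS   [A ::= z]
szszS => szszAAR   [S ::= A A R]
szszAAR => szszRMAR   [A ::= R M]
szszRMAR => szszMMAR   [R ::= M]
szszMMAR => szszRxMAR   [M ::= R x]
szszRxMAR => szszsxxMAR   [R ::= s x]
szszsxxMAR => szszsxxsAR   [M ::= s]
szszsxxsAR => szszsxxszR   [A ::= z]
szszsxxszR => szszsxxszsx   [R ::= s x]

S=>sAS=>szS=>szsAS=>szszS=>szszAAR=>szszRMAR=>szszMMAR=>szszRxMAR=>szszsxxMAR=>szszsxxsAR=>szszsxxszR=>szszsxxszsx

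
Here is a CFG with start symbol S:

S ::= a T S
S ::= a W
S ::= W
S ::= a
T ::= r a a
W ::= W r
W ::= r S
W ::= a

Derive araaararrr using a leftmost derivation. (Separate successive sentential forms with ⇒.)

S⇒aTS⇒araaS⇒araaaW⇒araaaWr⇒araaaWrr⇒araaaWrrr⇒araaarSrrr⇒araaarWrrr⇒araaararrr

S ⇒ aTS   [S ::= a T S]
aTS ⇒ araaS   [T ::= r a a]
araaS ⇒ araaaW   [S ::= a W]
araaaW ⇒ araaaWr   [W ::= W r]
araaaWr ⇒ araaaWrr   [W ::= W r]
araaaWrr ⇒ araaaWrrr   [W ::= W r]
araaaWrrr ⇒ araaarSrrr   [W ::= r S]
araaarSrrr ⇒ araaarWrrr   [S ::= W]
araaarWrrr ⇒ araaararrr   [W ::= a]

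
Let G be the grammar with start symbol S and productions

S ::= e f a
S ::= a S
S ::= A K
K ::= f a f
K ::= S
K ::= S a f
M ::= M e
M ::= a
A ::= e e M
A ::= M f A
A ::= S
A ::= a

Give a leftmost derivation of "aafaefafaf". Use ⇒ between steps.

S ⇒ aS   [S ::= a S]
aS ⇒ aAK   [S ::= A K]
aAK ⇒ aMfAK   [A ::= M f A]
aMfAK ⇒ aafAK   [M ::= a]
aafAK ⇒ aafMfAK   [A ::= M f A]
aafMfAK ⇒ aafMefAK   [M ::= M e]
aafMefAK ⇒ aafaefAK   [M ::= a]
aafaefAK ⇒ aafaefaK   [A ::= a]
aafaefaK ⇒ aafaefafaf   [K ::= f a f]

S ⇒ aS ⇒ aAK ⇒ aMfAK ⇒ aafAK ⇒ aafMfAK ⇒ aafMefAK ⇒ aafaefAK ⇒ aafaefaK ⇒ aafaefafaf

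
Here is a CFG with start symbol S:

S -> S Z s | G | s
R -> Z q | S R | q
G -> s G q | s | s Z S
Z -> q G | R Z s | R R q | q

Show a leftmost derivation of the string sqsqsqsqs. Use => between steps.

S=>SZs=>SZsZs=>SZsZsZs=>GZsZsZs=>sZSZsZsZs=>sqSZsZsZs=>sqsZsZsZs=>sqsqsZsZs=>sqsqsqsZs=>sqsqsqsqs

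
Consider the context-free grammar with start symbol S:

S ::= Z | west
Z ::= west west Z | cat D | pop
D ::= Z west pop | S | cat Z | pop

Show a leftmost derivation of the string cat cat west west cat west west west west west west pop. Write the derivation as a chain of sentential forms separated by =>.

S => Z   [S ::= Z]
Z => cat D   [Z ::= cat D]
cat D => cat cat Z   [D ::= cat Z]
cat cat Z => cat cat west west Z   [Z ::= west west Z]
cat cat west west Z => cat cat west west cat D   [Z ::= cat D]
cat cat west west cat D => cat cat west west cat S   [D ::= S]
cat cat west west cat S => cat cat west west cat Z   [S ::= Z]
cat cat west west cat Z => cat cat west west cat west west Z   [Z ::= west west Z]
cat cat west west cat west west Z => cat cat west west cat west west west west Z   [Z ::= west west Z]
cat cat west west cat west west west west Z => cat cat west west cat west west west west west west Z   [Z ::= west west Z]
cat cat west west cat west west west west west west Z => cat cat west west cat west west west west west west pop   [Z ::= pop]

S => Z => cat D => cat cat Z => cat cat west west Z => cat cat west west cat D => cat cat west west cat S => cat cat west west cat Z => cat cat west west cat west west Z => cat cat west west cat west west west west Z => cat cat west west cat west west west west west west Z => cat cat west west cat west west west west west west pop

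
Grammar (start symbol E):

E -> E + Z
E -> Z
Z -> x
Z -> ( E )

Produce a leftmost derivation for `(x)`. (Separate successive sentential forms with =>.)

E => Z => (E) => (Z) => (x)

E => Z   [E -> Z]
Z => (E)   [Z -> ( E )]
(E) => (Z)   [E -> Z]
(Z) => (x)   [Z -> x]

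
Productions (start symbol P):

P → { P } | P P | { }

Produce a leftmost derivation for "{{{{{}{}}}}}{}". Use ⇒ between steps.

P ⇒ PP   [P → P P]
PP ⇒ {P}P   [P → { P }]
{P}P ⇒ {{P}}P   [P → { P }]
{{P}}P ⇒ {{{P}}}P   [P → { P }]
{{{P}}}P ⇒ {{{{P}}}}P   [P → { P }]
{{{{P}}}}P ⇒ {{{{PP}}}}P   [P → P P]
{{{{PP}}}}P ⇒ {{{{{}P}}}}P   [P → { }]
{{{{{}P}}}}P ⇒ {{{{{}{}}}}}P   [P → { }]
{{{{{}{}}}}}P ⇒ {{{{{}{}}}}}{}   [P → { }]

P ⇒ PP ⇒ {P}P ⇒ {{P}}P ⇒ {{{P}}}P ⇒ {{{{P}}}}P ⇒ {{{{PP}}}}P ⇒ {{{{{}P}}}}P ⇒ {{{{{}{}}}}}P ⇒ {{{{{}{}}}}}{}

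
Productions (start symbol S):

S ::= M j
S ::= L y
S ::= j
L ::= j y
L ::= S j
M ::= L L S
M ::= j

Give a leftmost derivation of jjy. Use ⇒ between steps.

S ⇒ Ly ⇒ Sjy ⇒ jjy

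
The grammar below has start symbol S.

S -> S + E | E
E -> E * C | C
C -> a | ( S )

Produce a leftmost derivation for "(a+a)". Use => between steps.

S => E => C => (S) => (S+E) => (E+E) => (C+E) => (a+E) => (a+C) => (a+a)

S => E   [S -> E]
E => C   [E -> C]
C => (S)   [C -> ( S )]
(S) => (S+E)   [S -> S + E]
(S+E) => (E+E)   [S -> E]
(E+E) => (C+E)   [E -> C]
(C+E) => (a+E)   [C -> a]
(a+E) => (a+C)   [E -> C]
(a+C) => (a+a)   [C -> a]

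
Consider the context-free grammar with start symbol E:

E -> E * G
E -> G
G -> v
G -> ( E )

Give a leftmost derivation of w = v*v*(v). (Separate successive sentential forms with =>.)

E => E*G   [E -> E * G]
E*G => E*G*G   [E -> E * G]
E*G*G => G*G*G   [E -> G]
G*G*G => v*G*G   [G -> v]
v*G*G => v*v*G   [G -> v]
v*v*G => v*v*(E)   [G -> ( E )]
v*v*(E) => v*v*(G)   [E -> G]
v*v*(G) => v*v*(v)   [G -> v]

E=>E*G=>E*G*G=>G*G*G=>v*G*G=>v*v*G=>v*v*(E)=>v*v*(G)=>v*v*(v)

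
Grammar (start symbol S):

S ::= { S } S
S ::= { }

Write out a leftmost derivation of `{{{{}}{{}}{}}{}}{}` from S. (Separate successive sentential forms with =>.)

S => {S}S   [S ::= { S } S]
{S}S => {{S}S}S   [S ::= { S } S]
{{S}S}S => {{{S}S}S}S   [S ::= { S } S]
{{{S}S}S}S => {{{{}}S}S}S   [S ::= { }]
{{{{}}S}S}S => {{{{}}{S}S}S}S   [S ::= { S } S]
{{{{}}{S}S}S}S => {{{{}}{{}}S}S}S   [S ::= { }]
{{{{}}{{}}S}S}S => {{{{}}{{}}{}}S}S   [S ::= { }]
{{{{}}{{}}{}}S}S => {{{{}}{{}}{}}{}}S   [S ::= { }]
{{{{}}{{}}{}}{}}S => {{{{}}{{}}{}}{}}{}   [S ::= { }]

S => {S}S => {{S}S}S => {{{S}S}S}S => {{{{}}S}S}S => {{{{}}{S}S}S}S => {{{{}}{{}}S}S}S => {{{{}}{{}}{}}S}S => {{{{}}{{}}{}}{}}S => {{{{}}{{}}{}}{}}{}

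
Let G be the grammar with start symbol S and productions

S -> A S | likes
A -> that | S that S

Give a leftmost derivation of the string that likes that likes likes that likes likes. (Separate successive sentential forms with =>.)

S => A S   [S -> A S]
A S => S that S S   [A -> S that S]
S that S S => A S that S S   [S -> A S]
A S that S S => that S that S S   [A -> that]
that S that S S => that A S that S S   [S -> A S]
that A S that S S => that S that S S that S S   [A -> S that S]
that S that S S that S S => that likes that S S that S S   [S -> likes]
that likes that S S that S S => that likes that likes S that S S   [S -> likes]
that likes that likes S that S S => that likes that likes likes that S S   [S -> likes]
that likes that likes likes that S S => that likes that likes likes that likes S   [S -> likes]
that likes that likes likes that likes S => that likes that likes likes that likes likes   [S -> likes]

S => A S => S that S S => A S that S S => that S that S S => that A S that S S => that S that S S that S S => that likes that S S that S S => that likes that likes S that S S => that likes that likes likes that S S => that likes that likes likes that likes S => that likes that likes likes that likes likes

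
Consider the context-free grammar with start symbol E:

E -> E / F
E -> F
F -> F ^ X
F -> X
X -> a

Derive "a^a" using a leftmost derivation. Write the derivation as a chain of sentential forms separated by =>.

E => F   [E -> F]
F => F^X   [F -> F ^ X]
F^X => X^X   [F -> X]
X^X => a^X   [X -> a]
a^X => a^a   [X -> a]

E => F => F^X => X^X => a^X => a^a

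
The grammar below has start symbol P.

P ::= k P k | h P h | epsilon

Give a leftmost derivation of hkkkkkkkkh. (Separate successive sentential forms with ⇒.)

P ⇒ hPh ⇒ hkPkh ⇒ hkkPkkh ⇒ hkkkPkkkh ⇒ hkkkkPkkkkh ⇒ hkkkkkkkkh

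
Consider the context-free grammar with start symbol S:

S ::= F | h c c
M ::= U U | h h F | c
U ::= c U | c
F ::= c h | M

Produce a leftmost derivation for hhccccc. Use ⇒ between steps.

S ⇒ F   [S ::= F]
F ⇒ M   [F ::= M]
M ⇒ hhF   [M ::= h h F]
hhF ⇒ hhM   [F ::= M]
hhM ⇒ hhUU   [M ::= U U]
hhUU ⇒ hhcUU   [U ::= c U]
hhcUU ⇒ hhccUU   [U ::= c U]
hhccUU ⇒ hhcccUU   [U ::= c U]
hhcccUU ⇒ hhccccU   [U ::= c]
hhccccU ⇒ hhccccc   [U ::= c]

S ⇒ F ⇒ M ⇒ hhF ⇒ hhM ⇒ hhUU ⇒ hhcUU ⇒ hhccUU ⇒ hhcccUU ⇒ hhccccU ⇒ hhccccc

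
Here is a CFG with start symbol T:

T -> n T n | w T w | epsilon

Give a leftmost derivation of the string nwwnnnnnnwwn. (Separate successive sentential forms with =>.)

T=>nTn=>nwTwn=>nwwTwwn=>nwwnTnwwn=>nwwnnTnnwwn=>nwwnnnTnnnwwn=>nwwnnnnnnwwn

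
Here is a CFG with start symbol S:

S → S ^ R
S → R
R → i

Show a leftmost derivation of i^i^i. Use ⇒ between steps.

S ⇒ S^R   [S → S ^ R]
S^R ⇒ S^R^R   [S → S ^ R]
S^R^R ⇒ R^R^R   [S → R]
R^R^R ⇒ i^R^R   [R → i]
i^R^R ⇒ i^i^R   [R → i]
i^i^R ⇒ i^i^i   [R → i]

S ⇒ S^R ⇒ S^R^R ⇒ R^R^R ⇒ i^R^R ⇒ i^i^R ⇒ i^i^i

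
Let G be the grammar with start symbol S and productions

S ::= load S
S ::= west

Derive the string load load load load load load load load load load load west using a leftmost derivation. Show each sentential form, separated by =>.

S => load S => load load S => load load load S => load load load load S => load load load load load S => load load load load load load S => load load load load load load load S => load load load load load load load load S => load load load load load load load load load S => load load load load load load load load load load S => load load load load load load load load load load load S => load load load load load load load load load load load west

S => load S   [S ::= load S]
load S => load load S   [S ::= load S]
load load S => load load load S   [S ::= load S]
load load load S => load load load load S   [S ::= load S]
load load load load S => load load load load load S   [S ::= load S]
load load load load load S => load load load load load load S   [S ::= load S]
load load load load load load S => load load load load load load load S   [S ::= load S]
load load load load load load load S => load load load load load load load load S   [S ::= load S]
load load load load load load load load S => load load load load load load load load load S   [S ::= load S]
load load load load load load load load load S => load load load load load load load load load load S   [S ::= load S]
load load load load load load load load load load S => load load load load load load load load load load load S   [S ::= load S]
load load load load load load load load load load load S => load load load load load load load load load load load west   [S ::= west]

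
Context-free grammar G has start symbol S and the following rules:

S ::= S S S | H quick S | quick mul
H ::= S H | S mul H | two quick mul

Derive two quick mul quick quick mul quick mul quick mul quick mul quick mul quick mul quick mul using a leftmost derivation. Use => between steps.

S => S S S => S S S S S => S S S S S S S => H quick S S S S S S S => two quick mul quick S S S S S S S => two quick mul quick quick mul S S S S S S => two quick mul quick quick mul quick mul S S S S S => two quick mul quick quick mul quick mul quick mul S S S S => two quick mul quick quick mul quick mul quick mul quick mul S S S => two quick mul quick quick mul quick mul quick mul quick mul quick mul S S => two quick mul quick quick mul quick mul quick mul quick mul quick mul quick mul S => two quick mul quick quick mul quick mul quick mul quick mul quick mul quick mul quick mul

S => S S S   [S ::= S S S]
S S S => S S S S S   [S ::= S S S]
S S S S S => S S S S S S S   [S ::= S S S]
S S S S S S S => H quick S S S S S S S   [S ::= H quick S]
H quick S S S S S S S => two quick mul quick S S S S S S S   [H ::= two quick mul]
two quick mul quick S S S S S S S => two quick mul quick quick mul S S S S S S   [S ::= quick mul]
two quick mul quick quick mul S S S S S S => two quick mul quick quick mul quick mul S S S S S   [S ::= quick mul]
two quick mul quick quick mul quick mul S S S S S => two quick mul quick quick mul quick mul quick mul S S S S   [S ::= quick mul]
two quick mul quick quick mul quick mul quick mul S S S S => two quick mul quick quick mul quick mul quick mul quick mul S S S   [S ::= quick mul]
two quick mul quick quick mul quick mul quick mul quick mul S S S => two quick mul quick quick mul quick mul quick mul quick mul quick mul S S   [S ::= quick mul]
two quick mul quick quick mul quick mul quick mul quick mul quick mul S S => two quick mul quick quick mul quick mul quick mul quick mul quick mul quick mul S   [S ::= quick mul]
two quick mul quick quick mul quick mul quick mul quick mul quick mul quick mul S => two quick mul quick quick mul quick mul quick mul quick mul quick mul quick mul quick mul   [S ::= quick mul]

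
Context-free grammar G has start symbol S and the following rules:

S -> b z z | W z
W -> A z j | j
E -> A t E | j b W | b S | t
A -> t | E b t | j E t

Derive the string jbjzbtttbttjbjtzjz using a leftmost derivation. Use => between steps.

S=>Wz=>Azjz=>jEtzjz=>jAtEtzjz=>jEbttEtzjz=>jAtEbttEtzjz=>jEbttEbttEtzjz=>jbSbttEbttEtzjz=>jbWzbttEbttEtzjz=>jbjzbttEbttEtzjz=>jbjzbtttbttEtzjz=>jbjzbtttbttjbWtzjz=>jbjzbtttbttjbjtzjz

S => Wz   [S -> W z]
Wz => Azjz   [W -> A z j]
Azjz => jEtzjz   [A -> j E t]
jEtzjz => jAtEtzjz   [E -> A t E]
jAtEtzjz => jEbttEtzjz   [A -> E b t]
jEbttEtzjz => jAtEbttEtzjz   [E -> A t E]
jAtEbttEtzjz => jEbttEbttEtzjz   [A -> E b t]
jEbttEbttEtzjz => jbSbttEbttEtzjz   [E -> b S]
jbSbttEbttEtzjz => jbWzbttEbttEtzjz   [S -> W z]
jbWzbttEbttEtzjz => jbjzbttEbttEtzjz   [W -> j]
jbjzbttEbttEtzjz => jbjzbtttbttEtzjz   [E -> t]
jbjzbtttbttEtzjz => jbjzbtttbttjbWtzjz   [E -> j b W]
jbjzbtttbttjbWtzjz => jbjzbtttbttjbjtzjz   [W -> j]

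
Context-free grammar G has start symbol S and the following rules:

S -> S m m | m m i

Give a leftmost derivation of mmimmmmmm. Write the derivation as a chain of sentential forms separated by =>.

S => Smm => Smmmm => Smmmmmm => mmimmmmmm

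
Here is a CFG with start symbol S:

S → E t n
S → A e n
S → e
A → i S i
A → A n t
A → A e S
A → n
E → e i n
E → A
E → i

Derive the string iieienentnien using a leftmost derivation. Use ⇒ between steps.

S ⇒ Aen ⇒ iSien ⇒ iEtnien ⇒ iAtnien ⇒ iAeStnien ⇒ iiSieStnien ⇒ iieieStnien ⇒ iieieAentnien ⇒ iieienentnien

S ⇒ Aen   [S → A e n]
Aen ⇒ iSien   [A → i S i]
iSien ⇒ iEtnien   [S → E t n]
iEtnien ⇒ iAtnien   [E → A]
iAtnien ⇒ iAeStnien   [A → A e S]
iAeStnien ⇒ iiSieStnien   [A → i S i]
iiSieStnien ⇒ iieieStnien   [S → e]
iieieStnien ⇒ iieieAentnien   [S → A e n]
iieieAentnien ⇒ iieienentnien   [A → n]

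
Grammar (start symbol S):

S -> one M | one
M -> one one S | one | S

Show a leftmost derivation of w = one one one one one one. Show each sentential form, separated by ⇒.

S ⇒ one M   [S -> one M]
one M ⇒ one one one S   [M -> one one S]
one one one S ⇒ one one one one M   [S -> one M]
one one one one M ⇒ one one one one S   [M -> S]
one one one one S ⇒ one one one one one M   [S -> one M]
one one one one one M ⇒ one one one one one S   [M -> S]
one one one one one S ⇒ one one one one one one   [S -> one]

S ⇒ one M ⇒ one one one S ⇒ one one one one M ⇒ one one one one S ⇒ one one one one one M ⇒ one one one one one S ⇒ one one one one one one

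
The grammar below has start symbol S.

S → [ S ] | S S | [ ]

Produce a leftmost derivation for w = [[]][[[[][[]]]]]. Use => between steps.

S => SS => [S]S => [[]]S => [[]][S] => [[]][[S]] => [[]][[[S]]] => [[]][[[SS]]] => [[]][[[[]S]]] => [[]][[[[][S]]]] => [[]][[[[][[]]]]]

S => SS   [S → S S]
SS => [S]S   [S → [ S ]]
[S]S => [[]]S   [S → [ ]]
[[]]S => [[]][S]   [S → [ S ]]
[[]][S] => [[]][[S]]   [S → [ S ]]
[[]][[S]] => [[]][[[S]]]   [S → [ S ]]
[[]][[[S]]] => [[]][[[SS]]]   [S → S S]
[[]][[[SS]]] => [[]][[[[]S]]]   [S → [ ]]
[[]][[[[]S]]] => [[]][[[[][S]]]]   [S → [ S ]]
[[]][[[[][S]]]] => [[]][[[[][[]]]]]   [S → [ ]]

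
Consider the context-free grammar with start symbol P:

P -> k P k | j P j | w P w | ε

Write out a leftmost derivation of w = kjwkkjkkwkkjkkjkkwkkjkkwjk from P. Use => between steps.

P => kPk => kjPjk => kjwPwjk => kjwkPkwjk => kjwkkPkkwjk => kjwkkjPjkkwjk => kjwkkjkPkjkkwjk => kjwkkjkkPkkjkkwjk => kjwkkjkkwPwkkjkkwjk => kjwkkjkkwkPkwkkjkkwjk => kjwkkjkkwkkPkkwkkjkkwjk => kjwkkjkkwkkjPjkkwkkjkkwjk => kjwkkjkkwkkjkPkjkkwkkjkkwjk => kjwkkjkkwkkjkkjkkwkkjkkwjk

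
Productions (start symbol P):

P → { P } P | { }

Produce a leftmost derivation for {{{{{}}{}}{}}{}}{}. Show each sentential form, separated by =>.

P => {P}P   [P → { P } P]
{P}P => {{P}P}P   [P → { P } P]
{{P}P}P => {{{P}P}P}P   [P → { P } P]
{{{P}P}P}P => {{{{P}P}P}P}P   [P → { P } P]
{{{{P}P}P}P}P => {{{{{}}P}P}P}P   [P → { }]
{{{{{}}P}P}P}P => {{{{{}}{}}P}P}P   [P → { }]
{{{{{}}{}}P}P}P => {{{{{}}{}}{}}P}P   [P → { }]
{{{{{}}{}}{}}P}P => {{{{{}}{}}{}}{}}P   [P → { }]
{{{{{}}{}}{}}{}}P => {{{{{}}{}}{}}{}}{}   [P → { }]

P => {P}P => {{P}P}P => {{{P}P}P}P => {{{{P}P}P}P}P => {{{{{}}P}P}P}P => {{{{{}}{}}P}P}P => {{{{{}}{}}{}}P}P => {{{{{}}{}}{}}{}}P => {{{{{}}{}}{}}{}}{}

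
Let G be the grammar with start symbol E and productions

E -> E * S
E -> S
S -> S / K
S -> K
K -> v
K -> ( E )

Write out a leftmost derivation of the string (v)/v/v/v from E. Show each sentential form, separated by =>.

E => S => S/K => S/K/K => S/K/K/K => K/K/K/K => (E)/K/K/K => (S)/K/K/K => (K)/K/K/K => (v)/K/K/K => (v)/v/K/K => (v)/v/v/K => (v)/v/v/v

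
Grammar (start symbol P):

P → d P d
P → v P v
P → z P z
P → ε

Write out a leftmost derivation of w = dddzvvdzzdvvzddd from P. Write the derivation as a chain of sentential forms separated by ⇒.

P ⇒ dPd ⇒ ddPdd ⇒ dddPddd ⇒ dddzPzddd ⇒ dddzvPvzddd ⇒ dddzvvPvvzddd ⇒ dddzvvdPdvvzddd ⇒ dddzvvdzPzdvvzddd ⇒ dddzvvdzzdvvzddd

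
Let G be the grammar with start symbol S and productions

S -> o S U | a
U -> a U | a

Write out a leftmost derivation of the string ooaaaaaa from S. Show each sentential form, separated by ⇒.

S ⇒ oSU ⇒ ooSUU ⇒ ooaUU ⇒ ooaaUU ⇒ ooaaaUU ⇒ ooaaaaU ⇒ ooaaaaaU ⇒ ooaaaaaa

S ⇒ oSU   [S -> o S U]
oSU ⇒ ooSUU   [S -> o S U]
ooSUU ⇒ ooaUU   [S -> a]
ooaUU ⇒ ooaaUU   [U -> a U]
ooaaUU ⇒ ooaaaUU   [U -> a U]
ooaaaUU ⇒ ooaaaaU   [U -> a]
ooaaaaU ⇒ ooaaaaaU   [U -> a U]
ooaaaaaU ⇒ ooaaaaaa   [U -> a]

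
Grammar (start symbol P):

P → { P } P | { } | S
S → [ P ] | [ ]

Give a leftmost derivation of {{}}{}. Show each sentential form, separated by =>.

P => {P}P   [P → { P } P]
{P}P => {{}}P   [P → { }]
{{}}P => {{}}{}   [P → { }]

P => {P}P => {{}}P => {{}}{}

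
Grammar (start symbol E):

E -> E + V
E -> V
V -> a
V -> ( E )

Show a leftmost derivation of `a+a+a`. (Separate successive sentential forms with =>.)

E => E+V => E+V+V => V+V+V => a+V+V => a+a+V => a+a+a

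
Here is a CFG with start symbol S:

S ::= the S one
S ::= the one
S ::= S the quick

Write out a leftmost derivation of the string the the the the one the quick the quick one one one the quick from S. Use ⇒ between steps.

S ⇒ S the quick ⇒ the S one the quick ⇒ the the S one one the quick ⇒ the the the S one one one the quick ⇒ the the the S the quick one one one the quick ⇒ the the the S the quick the quick one one one the quick ⇒ the the the the one the quick the quick one one one the quick

S ⇒ S the quick   [S ::= S the quick]
S the quick ⇒ the S one the quick   [S ::= the S one]
the S one the quick ⇒ the the S one one the quick   [S ::= the S one]
the the S one one the quick ⇒ the the the S one one one the quick   [S ::= the S one]
the the the S one one one the quick ⇒ the the the S the quick one one one the quick   [S ::= S the quick]
the the the S the quick one one one the quick ⇒ the the the S the quick the quick one one one the quick   [S ::= S the quick]
the the the S the quick the quick one one one the quick ⇒ the the the the one the quick the quick one one one the quick   [S ::= the one]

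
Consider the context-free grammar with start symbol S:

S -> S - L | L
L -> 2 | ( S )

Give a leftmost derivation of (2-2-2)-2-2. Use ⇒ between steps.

S ⇒ S-L ⇒ S-L-L ⇒ L-L-L ⇒ (S)-L-L ⇒ (S-L)-L-L ⇒ (S-L-L)-L-L ⇒ (L-L-L)-L-L ⇒ (2-L-L)-L-L ⇒ (2-2-L)-L-L ⇒ (2-2-2)-L-L ⇒ (2-2-2)-2-L ⇒ (2-2-2)-2-2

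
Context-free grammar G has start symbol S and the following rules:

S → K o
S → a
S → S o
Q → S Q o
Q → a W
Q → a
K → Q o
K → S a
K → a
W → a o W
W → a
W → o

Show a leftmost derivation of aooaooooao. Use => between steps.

S => Ko   [S → K o]
Ko => Sao   [K → S a]
Sao => Koao   [S → K o]
Koao => Qooao   [K → Q o]
Qooao => SQoooao   [Q → S Q o]
SQoooao => SoQoooao   [S → S o]
SoQoooao => SooQoooao   [S → S o]
SooQoooao => aooQoooao   [S → a]
aooQoooao => aooaWoooao   [Q → a W]
aooaWoooao => aooaooooao   [W → o]

S => Ko => Sao => Koao => Qooao => SQoooao => SoQoooao => SooQoooao => aooQoooao => aooaWoooao => aooaooooao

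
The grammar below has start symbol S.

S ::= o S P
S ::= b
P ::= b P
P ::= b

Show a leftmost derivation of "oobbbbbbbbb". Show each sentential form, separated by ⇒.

S ⇒ oSP   [S ::= o S P]
oSP ⇒ ooSPP   [S ::= o S P]
ooSPP ⇒ oobPP   [S ::= b]
oobPP ⇒ oobbP   [P ::= b]
oobbP ⇒ oobbbP   [P ::= b P]
oobbbP ⇒ oobbbbP   [P ::= b P]
oobbbbP ⇒ oobbbbbP   [P ::= b P]
oobbbbbP ⇒ oobbbbbbP   [P ::= b P]
oobbbbbbP ⇒ oobbbbbbbP   [P ::= b P]
oobbbbbbbP ⇒ oobbbbbbbbP   [P ::= b P]
oobbbbbbbbP ⇒ oobbbbbbbbb   [P ::= b]

S⇒oSP⇒ooSPP⇒oobPP⇒oobbP⇒oobbbP⇒oobbbbP⇒oobbbbbP⇒oobbbbbbP⇒oobbbbbbbP⇒oobbbbbbbbP⇒oobbbbbbbbb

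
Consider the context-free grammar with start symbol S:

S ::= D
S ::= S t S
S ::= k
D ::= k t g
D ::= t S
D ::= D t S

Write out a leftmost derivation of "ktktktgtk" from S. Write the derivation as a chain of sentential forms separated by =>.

S => StS => StStS => ktStS => ktktS => ktktStS => ktktDtS => ktktktgtS => ktktktgtk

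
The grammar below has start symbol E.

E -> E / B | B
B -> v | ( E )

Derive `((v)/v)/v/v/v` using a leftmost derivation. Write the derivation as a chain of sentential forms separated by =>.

E=>E/B=>E/B/B=>E/B/B/B=>B/B/B/B=>(E)/B/B/B=>(E/B)/B/B/B=>(B/B)/B/B/B=>((E)/B)/B/B/B=>((B)/B)/B/B/B=>((v)/B)/B/B/B=>((v)/v)/B/B/B=>((v)/v)/v/B/B=>((v)/v)/v/v/B=>((v)/v)/v/v/v

E => E/B   [E -> E / B]
E/B => E/B/B   [E -> E / B]
E/B/B => E/B/B/B   [E -> E / B]
E/B/B/B => B/B/B/B   [E -> B]
B/B/B/B => (E)/B/B/B   [B -> ( E )]
(E)/B/B/B => (E/B)/B/B/B   [E -> E / B]
(E/B)/B/B/B => (B/B)/B/B/B   [E -> B]
(B/B)/B/B/B => ((E)/B)/B/B/B   [B -> ( E )]
((E)/B)/B/B/B => ((B)/B)/B/B/B   [E -> B]
((B)/B)/B/B/B => ((v)/B)/B/B/B   [B -> v]
((v)/B)/B/B/B => ((v)/v)/B/B/B   [B -> v]
((v)/v)/B/B/B => ((v)/v)/v/B/B   [B -> v]
((v)/v)/v/B/B => ((v)/v)/v/v/B   [B -> v]
((v)/v)/v/v/B => ((v)/v)/v/v/v   [B -> v]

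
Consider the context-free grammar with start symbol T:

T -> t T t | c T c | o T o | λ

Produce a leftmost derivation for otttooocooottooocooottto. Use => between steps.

T => oTo => otTto => ottTtto => otttTttto => otttoTottto => otttooToottto => otttoooTooottto => otttooocTcooottto => otttooocoTocooottto => otttooocooToocooottto => otttooocoooTooocooottto => otttooocoootTtooocooottto => otttooocooottooocooottto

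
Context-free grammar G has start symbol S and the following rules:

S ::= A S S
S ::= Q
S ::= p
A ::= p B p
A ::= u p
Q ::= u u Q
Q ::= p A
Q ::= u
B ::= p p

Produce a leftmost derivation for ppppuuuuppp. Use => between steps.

S => ASS => pBpSS => ppppSS => ppppQS => ppppuuQS => ppppuuuS => ppppuuuASS => ppppuuuupSS => ppppuuuuppS => ppppuuuuppp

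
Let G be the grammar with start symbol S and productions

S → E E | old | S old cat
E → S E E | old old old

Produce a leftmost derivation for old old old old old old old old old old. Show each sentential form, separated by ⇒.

S ⇒ E E ⇒ S E E E ⇒ old E E E ⇒ old old old old E E ⇒ old old old old old old old E ⇒ old old old old old old old old old old

S ⇒ E E   [S → E E]
E E ⇒ S E E E   [E → S E E]
S E E E ⇒ old E E E   [S → old]
old E E E ⇒ old old old old E E   [E → old old old]
old old old old E E ⇒ old old old old old old old E   [E → old old old]
old old old old old old old E ⇒ old old old old old old old old old old   [E → old old old]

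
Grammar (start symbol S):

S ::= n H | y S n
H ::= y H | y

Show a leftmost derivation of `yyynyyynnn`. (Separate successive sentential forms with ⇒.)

S ⇒ ySn ⇒ yySnn ⇒ yyySnnn ⇒ yyynHnnn ⇒ yyynyHnnn ⇒ yyynyyHnnn ⇒ yyynyyynnn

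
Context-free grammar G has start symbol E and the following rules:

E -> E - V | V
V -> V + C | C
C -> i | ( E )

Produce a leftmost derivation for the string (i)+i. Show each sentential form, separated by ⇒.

E ⇒ V ⇒ V+C ⇒ C+C ⇒ (E)+C ⇒ (V)+C ⇒ (C)+C ⇒ (i)+C ⇒ (i)+i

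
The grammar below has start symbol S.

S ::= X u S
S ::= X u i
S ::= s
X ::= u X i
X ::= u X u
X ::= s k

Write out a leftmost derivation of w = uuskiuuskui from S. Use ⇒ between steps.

S ⇒ XuS   [S ::= X u S]
XuS ⇒ uXuuS   [X ::= u X u]
uXuuS ⇒ uuXiuuS   [X ::= u X i]
uuXiuuS ⇒ uuskiuuS   [X ::= s k]
uuskiuuS ⇒ uuskiuuXui   [S ::= X u i]
uuskiuuXui ⇒ uuskiuuskui   [X ::= s k]

S ⇒ XuS ⇒ uXuuS ⇒ uuXiuuS ⇒ uuskiuuS ⇒ uuskiuuXui ⇒ uuskiuuskui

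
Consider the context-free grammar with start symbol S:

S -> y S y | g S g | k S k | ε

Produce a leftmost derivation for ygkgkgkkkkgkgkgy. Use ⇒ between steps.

S ⇒ ySy ⇒ ygSgy ⇒ ygkSkgy ⇒ ygkgSgkgy ⇒ ygkgkSkgkgy ⇒ ygkgkgSgkgkgy ⇒ ygkgkgkSkgkgkgy ⇒ ygkgkgkkSkkgkgkgy ⇒ ygkgkgkkkkgkgkgy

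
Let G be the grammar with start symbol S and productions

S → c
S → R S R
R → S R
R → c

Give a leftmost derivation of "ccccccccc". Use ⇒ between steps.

S ⇒ RSR ⇒ SRSR ⇒ RSRRSR ⇒ SRSRRSR ⇒ RSRRSRRSR ⇒ cSRRSRRSR ⇒ ccRRSRRSR ⇒ cccRSRRSR ⇒ ccccSRRSR ⇒ cccccRRSR ⇒ ccccccRSR ⇒ cccccccSR ⇒ ccccccccR ⇒ ccccccccc

S ⇒ RSR   [S → R S R]
RSR ⇒ SRSR   [R → S R]
SRSR ⇒ RSRRSR   [S → R S R]
RSRRSR ⇒ SRSRRSR   [R → S R]
SRSRRSR ⇒ RSRRSRRSR   [S → R S R]
RSRRSRRSR ⇒ cSRRSRRSR   [R → c]
cSRRSRRSR ⇒ ccRRSRRSR   [S → c]
ccRRSRRSR ⇒ cccRSRRSR   [R → c]
cccRSRRSR ⇒ ccccSRRSR   [R → c]
ccccSRRSR ⇒ cccccRRSR   [S → c]
cccccRRSR ⇒ ccccccRSR   [R → c]
ccccccRSR ⇒ cccccccSR   [R → c]
cccccccSR ⇒ ccccccccR   [S → c]
ccccccccR ⇒ ccccccccc   [R → c]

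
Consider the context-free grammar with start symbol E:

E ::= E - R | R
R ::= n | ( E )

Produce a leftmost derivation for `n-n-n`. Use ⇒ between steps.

E ⇒ E-R ⇒ E-R-R ⇒ R-R-R ⇒ n-R-R ⇒ n-n-R ⇒ n-n-n

E ⇒ E-R   [E ::= E - R]
E-R ⇒ E-R-R   [E ::= E - R]
E-R-R ⇒ R-R-R   [E ::= R]
R-R-R ⇒ n-R-R   [R ::= n]
n-R-R ⇒ n-n-R   [R ::= n]
n-n-R ⇒ n-n-n   [R ::= n]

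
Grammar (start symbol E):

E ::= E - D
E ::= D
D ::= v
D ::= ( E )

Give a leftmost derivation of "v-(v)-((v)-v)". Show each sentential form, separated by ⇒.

E ⇒ E-D   [E ::= E - D]
E-D ⇒ E-D-D   [E ::= E - D]
E-D-D ⇒ D-D-D   [E ::= D]
D-D-D ⇒ v-D-D   [D ::= v]
v-D-D ⇒ v-(E)-D   [D ::= ( E )]
v-(E)-D ⇒ v-(D)-D   [E ::= D]
v-(D)-D ⇒ v-(v)-D   [D ::= v]
v-(v)-D ⇒ v-(v)-(E)   [D ::= ( E )]
v-(v)-(E) ⇒ v-(v)-(E-D)   [E ::= E - D]
v-(v)-(E-D) ⇒ v-(v)-(D-D)   [E ::= D]
v-(v)-(D-D) ⇒ v-(v)-((E)-D)   [D ::= ( E )]
v-(v)-((E)-D) ⇒ v-(v)-((D)-D)   [E ::= D]
v-(v)-((D)-D) ⇒ v-(v)-((v)-D)   [D ::= v]
v-(v)-((v)-D) ⇒ v-(v)-((v)-v)   [D ::= v]

E ⇒ E-D ⇒ E-D-D ⇒ D-D-D ⇒ v-D-D ⇒ v-(E)-D ⇒ v-(D)-D ⇒ v-(v)-D ⇒ v-(v)-(E) ⇒ v-(v)-(E-D) ⇒ v-(v)-(D-D) ⇒ v-(v)-((E)-D) ⇒ v-(v)-((D)-D) ⇒ v-(v)-((v)-D) ⇒ v-(v)-((v)-v)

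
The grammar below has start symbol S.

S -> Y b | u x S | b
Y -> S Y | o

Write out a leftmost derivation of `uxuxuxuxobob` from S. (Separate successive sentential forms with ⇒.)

S ⇒ Yb ⇒ SYb ⇒ uxSYb ⇒ uxuxSYb ⇒ uxuxuxSYb ⇒ uxuxuxuxSYb ⇒ uxuxuxuxYbYb ⇒ uxuxuxuxobYb ⇒ uxuxuxuxobob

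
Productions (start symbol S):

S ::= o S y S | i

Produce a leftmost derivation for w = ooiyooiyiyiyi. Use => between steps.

S => oSyS => ooSySyS => ooiySyS => ooiyoSySyS => ooiyooSySySyS => ooiyooiySySyS => ooiyooiyiySyS => ooiyooiyiyiyS => ooiyooiyiyiyi

S => oSyS   [S ::= o S y S]
oSyS => ooSySyS   [S ::= o S y S]
ooSySyS => ooiySyS   [S ::= i]
ooiySyS => ooiyoSySyS   [S ::= o S y S]
ooiyoSySyS => ooiyooSySySyS   [S ::= o S y S]
ooiyooSySySyS => ooiyooiySySyS   [S ::= i]
ooiyooiySySyS => ooiyooiyiySyS   [S ::= i]
ooiyooiyiySyS => ooiyooiyiyiyS   [S ::= i]
ooiyooiyiyiyS => ooiyooiyiyiyi   [S ::= i]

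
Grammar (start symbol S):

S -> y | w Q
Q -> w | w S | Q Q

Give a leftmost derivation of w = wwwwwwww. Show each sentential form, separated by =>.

S => wQ => wQQ => wwSQ => wwwQQ => wwwQQQ => wwwwQQ => wwwwQQQ => wwwwwQQ => wwwwwQQQ => wwwwwwQQ => wwwwwwwQ => wwwwwwww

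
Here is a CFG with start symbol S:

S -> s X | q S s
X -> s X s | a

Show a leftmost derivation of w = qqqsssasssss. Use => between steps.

S => qSs   [S -> q S s]
qSs => qqSss   [S -> q S s]
qqSss => qqqSsss   [S -> q S s]
qqqSsss => qqqsXsss   [S -> s X]
qqqsXsss => qqqssXssss   [X -> s X s]
qqqssXssss => qqqsssXsssss   [X -> s X s]
qqqsssXsssss => qqqsssasssss   [X -> a]

S => qSs => qqSss => qqqSsss => qqqsXsss => qqqssXssss => qqqsssXsssss => qqqsssasssss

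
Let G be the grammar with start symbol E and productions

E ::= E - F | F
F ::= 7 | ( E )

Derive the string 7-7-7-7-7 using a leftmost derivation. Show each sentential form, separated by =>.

E => E-F   [E ::= E - F]
E-F => E-F-F   [E ::= E - F]
E-F-F => E-F-F-F   [E ::= E - F]
E-F-F-F => E-F-F-F-F   [E ::= E - F]
E-F-F-F-F => F-F-F-F-F   [E ::= F]
F-F-F-F-F => 7-F-F-F-F   [F ::= 7]
7-F-F-F-F => 7-7-F-F-F   [F ::= 7]
7-7-F-F-F => 7-7-7-F-F   [F ::= 7]
7-7-7-F-F => 7-7-7-7-F   [F ::= 7]
7-7-7-7-F => 7-7-7-7-7   [F ::= 7]

E=>E-F=>E-F-F=>E-F-F-F=>E-F-F-F-F=>F-F-F-F-F=>7-F-F-F-F=>7-7-F-F-F=>7-7-7-F-F=>7-7-7-7-F=>7-7-7-7-7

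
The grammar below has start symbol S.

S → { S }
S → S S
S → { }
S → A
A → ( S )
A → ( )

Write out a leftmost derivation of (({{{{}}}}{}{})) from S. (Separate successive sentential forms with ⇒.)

S ⇒ A   [S → A]
A ⇒ (S)   [A → ( S )]
(S) ⇒ (A)   [S → A]
(A) ⇒ ((S))   [A → ( S )]
((S)) ⇒ ((SS))   [S → S S]
((SS)) ⇒ ((SSS))   [S → S S]
((SSS)) ⇒ (({S}SS))   [S → { S }]
(({S}SS)) ⇒ (({{S}}SS))   [S → { S }]
(({{S}}SS)) ⇒ (({{{S}}}SS))   [S → { S }]
(({{{S}}}SS)) ⇒ (({{{{}}}}SS))   [S → { }]
(({{{{}}}}SS)) ⇒ (({{{{}}}}{}S))   [S → { }]
(({{{{}}}}{}S)) ⇒ (({{{{}}}}{}{}))   [S → { }]

S⇒A⇒(S)⇒(A)⇒((S))⇒((SS))⇒((SSS))⇒(({S}SS))⇒(({{S}}SS))⇒(({{{S}}}SS))⇒(({{{{}}}}SS))⇒(({{{{}}}}{}S))⇒(({{{{}}}}{}{}))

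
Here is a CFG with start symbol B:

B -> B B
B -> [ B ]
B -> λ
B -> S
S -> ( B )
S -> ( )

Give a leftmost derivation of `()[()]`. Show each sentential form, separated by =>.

B => BB => BBB => BBBB => BBBBB => SBBBB => ()BBBB => ()[B]BBB => ()[S]BBB => ()[()]BBB => ()[()]BB => ()[()]B => ()[()]

B => BB   [B -> B B]
BB => BBB   [B -> B B]
BBB => BBBB   [B -> B B]
BBBB => BBBBB   [B -> B B]
BBBBB => SBBBB   [B -> S]
SBBBB => ()BBBB   [S -> ( )]
()BBBB => ()[B]BBB   [B -> [ B ]]
()[B]BBB => ()[S]BBB   [B -> S]
()[S]BBB => ()[()]BBB   [S -> ( )]
()[()]BBB => ()[()]BB   [B -> λ]
()[()]BB => ()[()]B   [B -> λ]
()[()]B => ()[()]   [B -> λ]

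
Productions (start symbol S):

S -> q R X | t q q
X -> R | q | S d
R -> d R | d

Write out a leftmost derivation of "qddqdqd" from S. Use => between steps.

S=>qRX=>qdRX=>qddX=>qddSd=>qddqRXd=>qddqdXd=>qddqdqd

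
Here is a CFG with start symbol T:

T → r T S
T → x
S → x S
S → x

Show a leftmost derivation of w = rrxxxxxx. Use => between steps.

T => rTS   [T → r T S]
rTS => rrTSS   [T → r T S]
rrTSS => rrxSS   [T → x]
rrxSS => rrxxSS   [S → x S]
rrxxSS => rrxxxSS   [S → x S]
rrxxxSS => rrxxxxS   [S → x]
rrxxxxS => rrxxxxxS   [S → x S]
rrxxxxxS => rrxxxxxx   [S → x]

T => rTS => rrTSS => rrxSS => rrxxSS => rrxxxSS => rrxxxxS => rrxxxxxS => rrxxxxxx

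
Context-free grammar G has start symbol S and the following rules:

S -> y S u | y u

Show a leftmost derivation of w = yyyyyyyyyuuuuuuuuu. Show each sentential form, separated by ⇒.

S ⇒ ySu ⇒ yySuu ⇒ yyySuuu ⇒ yyyySuuuu ⇒ yyyyySuuuuu ⇒ yyyyyySuuuuuu ⇒ yyyyyyySuuuuuuu ⇒ yyyyyyyySuuuuuuuu ⇒ yyyyyyyyyuuuuuuuuu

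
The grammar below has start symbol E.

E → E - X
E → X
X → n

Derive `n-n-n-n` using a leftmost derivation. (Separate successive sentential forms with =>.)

E=>E-X=>E-X-X=>E-X-X-X=>X-X-X-X=>n-X-X-X=>n-n-X-X=>n-n-n-X=>n-n-n-n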